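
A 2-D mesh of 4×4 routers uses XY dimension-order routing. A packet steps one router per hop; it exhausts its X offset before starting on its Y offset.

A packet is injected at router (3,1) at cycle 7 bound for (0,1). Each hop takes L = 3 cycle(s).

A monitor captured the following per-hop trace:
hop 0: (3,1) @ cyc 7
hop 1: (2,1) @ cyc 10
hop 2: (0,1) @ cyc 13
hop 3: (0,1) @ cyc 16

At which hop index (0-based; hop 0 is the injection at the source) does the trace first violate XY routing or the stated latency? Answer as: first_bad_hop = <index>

hop 1: step (-1,+0), +3 cyc — ok
hop 2: step (-2,+0), +3 cyc — BAD: non-unit step

first_bad_hop = 2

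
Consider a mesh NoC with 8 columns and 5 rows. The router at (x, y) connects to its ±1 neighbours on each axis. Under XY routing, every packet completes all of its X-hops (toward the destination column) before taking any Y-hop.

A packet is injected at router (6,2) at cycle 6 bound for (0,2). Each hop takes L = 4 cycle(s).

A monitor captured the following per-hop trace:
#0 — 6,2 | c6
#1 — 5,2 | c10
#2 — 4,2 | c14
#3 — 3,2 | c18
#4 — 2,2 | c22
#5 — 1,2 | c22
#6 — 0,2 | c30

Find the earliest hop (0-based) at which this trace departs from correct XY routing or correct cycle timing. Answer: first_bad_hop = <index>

[1] (-1,+0) / 4c ⇒ ok
[2] (-1,+0) / 4c ⇒ ok
[3] (-1,+0) / 4c ⇒ ok
[4] (-1,+0) / 4c ⇒ ok
[5] (-1,+0) / 0c ⇒ BAD: Δcyc=0≠L

first_bad_hop = 5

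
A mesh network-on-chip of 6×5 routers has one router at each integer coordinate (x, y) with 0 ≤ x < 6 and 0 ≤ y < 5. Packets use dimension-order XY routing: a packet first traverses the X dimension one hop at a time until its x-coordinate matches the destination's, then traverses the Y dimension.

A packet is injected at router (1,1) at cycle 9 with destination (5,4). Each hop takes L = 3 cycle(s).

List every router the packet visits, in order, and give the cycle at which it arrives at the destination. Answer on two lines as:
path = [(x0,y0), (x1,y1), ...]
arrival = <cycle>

hop 0: (1,1) @ cyc 9
hop 1: (2,1) @ cyc 12  [E]
hop 2: (3,1) @ cyc 15  [E]
hop 3: (4,1) @ cyc 18  [E]
hop 4: (5,1) @ cyc 21  [E]
hop 5: (5,2) @ cyc 24  [N]
hop 6: (5,3) @ cyc 27  [N]
hop 7: (5,4) @ cyc 30  [N]

path = [(1,1), (2,1), (3,1), (4,1), (5,1), (5,2), (5,3), (5,4)]
arrival = 30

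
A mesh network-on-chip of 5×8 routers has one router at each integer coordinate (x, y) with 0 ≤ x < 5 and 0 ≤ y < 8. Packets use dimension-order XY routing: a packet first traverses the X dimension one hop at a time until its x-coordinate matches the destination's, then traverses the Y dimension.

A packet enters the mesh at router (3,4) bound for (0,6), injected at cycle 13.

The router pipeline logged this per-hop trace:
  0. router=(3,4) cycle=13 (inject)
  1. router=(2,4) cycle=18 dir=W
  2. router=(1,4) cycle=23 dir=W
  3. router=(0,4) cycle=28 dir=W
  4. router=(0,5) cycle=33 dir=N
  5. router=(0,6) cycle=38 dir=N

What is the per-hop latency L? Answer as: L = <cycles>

L = 5

Δcyc across hop 0→1: 18 − 13 = 5.
Each hop adds L, hence L = 5.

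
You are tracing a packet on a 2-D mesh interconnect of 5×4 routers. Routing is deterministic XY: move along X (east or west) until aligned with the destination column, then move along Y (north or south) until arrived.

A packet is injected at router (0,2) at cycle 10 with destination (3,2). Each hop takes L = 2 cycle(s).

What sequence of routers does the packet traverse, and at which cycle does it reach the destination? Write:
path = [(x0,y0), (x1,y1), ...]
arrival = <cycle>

path = [(0,2), (1,2), (2,2), (3,2)]
arrival = 16

#0 — 0,2 | c10
#1 — 1,2 | c12 | E
#2 — 2,2 | c14 | E
#3 — 3,2 | c16 | E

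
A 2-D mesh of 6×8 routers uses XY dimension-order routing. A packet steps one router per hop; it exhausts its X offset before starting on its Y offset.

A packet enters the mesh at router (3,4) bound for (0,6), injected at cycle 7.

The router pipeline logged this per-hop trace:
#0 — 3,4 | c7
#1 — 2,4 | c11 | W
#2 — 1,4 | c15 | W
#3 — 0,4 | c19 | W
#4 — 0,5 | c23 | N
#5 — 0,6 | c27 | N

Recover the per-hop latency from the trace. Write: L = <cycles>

L = 4

Between hops 0 and 1 the cycle counter advances 11 − 7 = 4.
That increment is L by definition: L = 4.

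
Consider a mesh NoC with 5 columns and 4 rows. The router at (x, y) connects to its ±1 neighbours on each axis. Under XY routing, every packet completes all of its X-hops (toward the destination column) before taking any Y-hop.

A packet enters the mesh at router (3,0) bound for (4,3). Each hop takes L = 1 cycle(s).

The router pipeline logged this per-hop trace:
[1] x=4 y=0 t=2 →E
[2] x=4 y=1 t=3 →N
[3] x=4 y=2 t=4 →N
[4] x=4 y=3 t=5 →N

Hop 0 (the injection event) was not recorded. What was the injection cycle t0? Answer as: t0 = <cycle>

t0 = 1

Hop 1 reached at cycle 2; hop k is at t0 + k·L.
t0 = cyc[1] − L = 2 − 1 = 1.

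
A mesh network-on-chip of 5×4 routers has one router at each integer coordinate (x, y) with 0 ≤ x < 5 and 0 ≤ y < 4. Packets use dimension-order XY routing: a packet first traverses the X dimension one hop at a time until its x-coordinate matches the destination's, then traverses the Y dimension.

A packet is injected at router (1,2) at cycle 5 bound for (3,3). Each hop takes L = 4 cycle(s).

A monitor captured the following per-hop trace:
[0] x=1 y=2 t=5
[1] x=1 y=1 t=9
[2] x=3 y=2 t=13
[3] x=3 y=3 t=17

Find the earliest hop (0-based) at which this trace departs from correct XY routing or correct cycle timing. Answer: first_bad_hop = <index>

first_bad_hop = 1

  1: Δx=+0 Δy=-1 Δt=4 [BAD: Y-move but x=1≠3]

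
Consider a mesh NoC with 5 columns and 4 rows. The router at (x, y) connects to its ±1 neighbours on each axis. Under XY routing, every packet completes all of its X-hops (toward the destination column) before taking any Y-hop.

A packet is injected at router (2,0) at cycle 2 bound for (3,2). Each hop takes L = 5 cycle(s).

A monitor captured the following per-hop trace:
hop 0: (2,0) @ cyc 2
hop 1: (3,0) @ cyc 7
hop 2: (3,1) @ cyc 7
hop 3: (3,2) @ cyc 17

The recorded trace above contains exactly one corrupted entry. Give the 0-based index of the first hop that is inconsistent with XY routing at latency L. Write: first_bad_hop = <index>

check 1→ d=(1,0) cyc+5: ok
check 2→ d=(0,1) cyc+0: BAD: Δcyc=0≠L

first_bad_hop = 2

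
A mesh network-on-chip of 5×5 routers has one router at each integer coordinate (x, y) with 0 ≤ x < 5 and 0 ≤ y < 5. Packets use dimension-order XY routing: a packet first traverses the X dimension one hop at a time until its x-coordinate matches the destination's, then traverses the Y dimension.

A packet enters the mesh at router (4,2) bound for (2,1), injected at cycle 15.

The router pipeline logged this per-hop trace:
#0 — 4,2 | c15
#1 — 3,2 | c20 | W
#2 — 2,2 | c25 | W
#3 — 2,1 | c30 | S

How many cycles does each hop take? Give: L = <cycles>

L = 5

Between hops 0 and 1 the cycle counter advances 20 − 15 = 5.
Each hop adds L, hence L = 5.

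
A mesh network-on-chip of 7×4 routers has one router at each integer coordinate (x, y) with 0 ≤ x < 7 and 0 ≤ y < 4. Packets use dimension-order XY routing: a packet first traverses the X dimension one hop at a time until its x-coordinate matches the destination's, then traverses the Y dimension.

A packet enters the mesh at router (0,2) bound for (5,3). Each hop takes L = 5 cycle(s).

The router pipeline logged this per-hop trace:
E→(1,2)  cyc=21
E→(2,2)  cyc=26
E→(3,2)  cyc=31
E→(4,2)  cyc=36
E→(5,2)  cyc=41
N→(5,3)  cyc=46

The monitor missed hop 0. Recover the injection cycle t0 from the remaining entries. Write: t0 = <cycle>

t0 = 16

At hop 1 the cycle is 21; in general cyc_k = t0 + kL.
So t0 = 21 − 1·5 = 16.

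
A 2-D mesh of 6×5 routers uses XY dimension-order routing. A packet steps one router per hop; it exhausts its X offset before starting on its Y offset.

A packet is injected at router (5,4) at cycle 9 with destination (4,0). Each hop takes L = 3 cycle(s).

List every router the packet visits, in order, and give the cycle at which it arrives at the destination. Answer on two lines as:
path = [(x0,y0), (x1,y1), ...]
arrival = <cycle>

path = [(5,4), (4,4), (4,3), (4,2), (4,1), (4,0)]
arrival = 24

#0 — 5,4 | c9
#1 — 4,4 | c12 | W
#2 — 4,3 | c15 | S
#3 — 4,2 | c18 | S
#4 — 4,1 | c21 | S
#5 — 4,0 | c24 | S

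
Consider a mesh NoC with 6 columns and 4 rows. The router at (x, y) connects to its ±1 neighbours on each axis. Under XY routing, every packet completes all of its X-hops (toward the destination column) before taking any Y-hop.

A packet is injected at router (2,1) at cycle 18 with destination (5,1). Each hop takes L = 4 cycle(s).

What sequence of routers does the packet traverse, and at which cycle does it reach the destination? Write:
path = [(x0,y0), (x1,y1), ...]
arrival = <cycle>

#0 — 2,1 | c18
#1 — 3,1 | c22 | E
#2 — 4,1 | c26 | E
#3 — 5,1 | c30 | E

path = [(2,1), (3,1), (4,1), (5,1)]
arrival = 30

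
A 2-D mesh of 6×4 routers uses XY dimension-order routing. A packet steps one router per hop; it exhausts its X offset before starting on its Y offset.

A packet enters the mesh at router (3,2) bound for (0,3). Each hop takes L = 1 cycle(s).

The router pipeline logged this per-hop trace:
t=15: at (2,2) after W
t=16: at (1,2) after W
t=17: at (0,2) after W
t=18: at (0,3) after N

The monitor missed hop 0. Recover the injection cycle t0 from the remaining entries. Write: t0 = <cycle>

Hop 1 reached at cycle 15; hop k is at t0 + k·L.
So t0 = 15 − 1·1 = 14.

t0 = 14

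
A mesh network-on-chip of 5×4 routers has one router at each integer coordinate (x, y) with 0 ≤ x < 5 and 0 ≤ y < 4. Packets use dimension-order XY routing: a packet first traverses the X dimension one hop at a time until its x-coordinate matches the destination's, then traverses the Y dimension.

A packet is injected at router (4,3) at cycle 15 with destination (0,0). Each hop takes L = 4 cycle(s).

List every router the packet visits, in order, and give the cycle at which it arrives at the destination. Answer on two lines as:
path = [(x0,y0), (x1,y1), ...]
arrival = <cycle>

#0 — 4,3 | c15
#1 — 3,3 | c19 | W
#2 — 2,3 | c23 | W
#3 — 1,3 | c27 | W
#4 — 0,3 | c31 | W
#5 — 0,2 | c35 | S
#6 — 0,1 | c39 | S
#7 — 0,0 | c43 | S

path = [(4,3), (3,3), (2,3), (1,3), (0,3), (0,2), (0,1), (0,0)]
arrival = 43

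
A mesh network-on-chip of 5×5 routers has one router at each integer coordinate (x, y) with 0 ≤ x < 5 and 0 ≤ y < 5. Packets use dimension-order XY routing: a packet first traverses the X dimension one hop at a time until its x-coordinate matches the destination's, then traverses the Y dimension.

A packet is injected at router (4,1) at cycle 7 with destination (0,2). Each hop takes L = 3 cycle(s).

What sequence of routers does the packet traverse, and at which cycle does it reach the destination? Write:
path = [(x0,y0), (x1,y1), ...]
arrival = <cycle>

path = [(4,1), (3,1), (2,1), (1,1), (0,1), (0,2)]
arrival = 22

[0] x=4 y=1 t=7
[1] x=3 y=1 t=10 →W
[2] x=2 y=1 t=13 →W
[3] x=1 y=1 t=16 →W
[4] x=0 y=1 t=19 →W
[5] x=0 y=2 t=22 →N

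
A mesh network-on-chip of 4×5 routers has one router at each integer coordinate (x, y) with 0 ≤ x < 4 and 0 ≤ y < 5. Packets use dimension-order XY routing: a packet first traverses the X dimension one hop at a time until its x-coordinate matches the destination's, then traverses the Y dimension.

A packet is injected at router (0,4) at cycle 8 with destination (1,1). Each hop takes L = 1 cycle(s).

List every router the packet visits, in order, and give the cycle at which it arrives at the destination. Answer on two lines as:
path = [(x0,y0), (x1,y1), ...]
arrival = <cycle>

[0] x=0 y=4 t=8
[1] x=1 y=4 t=9 →E
[2] x=1 y=3 t=10 →S
[3] x=1 y=2 t=11 →S
[4] x=1 y=1 t=12 →S

path = [(0,4), (1,4), (1,3), (1,2), (1,1)]
arrival = 12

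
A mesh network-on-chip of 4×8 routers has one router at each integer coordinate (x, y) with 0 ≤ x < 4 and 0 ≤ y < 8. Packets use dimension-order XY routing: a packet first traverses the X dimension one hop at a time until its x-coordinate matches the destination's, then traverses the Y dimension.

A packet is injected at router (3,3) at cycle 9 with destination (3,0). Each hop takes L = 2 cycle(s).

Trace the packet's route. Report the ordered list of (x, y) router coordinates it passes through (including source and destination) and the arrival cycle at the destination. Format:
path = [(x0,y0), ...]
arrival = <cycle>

  0. router=(3,3) cycle=9 (inject)
  1. router=(3,2) cycle=11 dir=S
  2. router=(3,1) cycle=13 dir=S
  3. router=(3,0) cycle=15 dir=S

path = [(3,3), (3,2), (3,1), (3,0)]
arrival = 15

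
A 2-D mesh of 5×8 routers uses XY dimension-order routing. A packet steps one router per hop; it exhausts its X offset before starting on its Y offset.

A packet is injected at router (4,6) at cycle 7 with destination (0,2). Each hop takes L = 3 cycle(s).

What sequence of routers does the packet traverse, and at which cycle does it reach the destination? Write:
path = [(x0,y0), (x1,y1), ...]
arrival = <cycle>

src (4,6)  cyc=7
W→(3,6)  cyc=10
W→(2,6)  cyc=13
W→(1,6)  cyc=16
W→(0,6)  cyc=19
S→(0,5)  cyc=22
S→(0,4)  cyc=25
S→(0,3)  cyc=28
S→(0,2)  cyc=31

path = [(4,6), (3,6), (2,6), (1,6), (0,6), (0,5), (0,4), (0,3), (0,2)]
arrival = 31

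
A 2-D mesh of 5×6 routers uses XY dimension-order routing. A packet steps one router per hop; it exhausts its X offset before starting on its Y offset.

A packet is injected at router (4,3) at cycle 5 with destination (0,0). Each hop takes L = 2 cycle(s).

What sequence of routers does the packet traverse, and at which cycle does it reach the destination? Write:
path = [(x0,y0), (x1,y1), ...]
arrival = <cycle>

path = [(4,3), (3,3), (2,3), (1,3), (0,3), (0,2), (0,1), (0,0)]
arrival = 19

src (4,3)  cyc=5
W→(3,3)  cyc=7
W→(2,3)  cyc=9
W→(1,3)  cyc=11
W→(0,3)  cyc=13
S→(0,2)  cyc=15
S→(0,1)  cyc=17
S→(0,0)  cyc=19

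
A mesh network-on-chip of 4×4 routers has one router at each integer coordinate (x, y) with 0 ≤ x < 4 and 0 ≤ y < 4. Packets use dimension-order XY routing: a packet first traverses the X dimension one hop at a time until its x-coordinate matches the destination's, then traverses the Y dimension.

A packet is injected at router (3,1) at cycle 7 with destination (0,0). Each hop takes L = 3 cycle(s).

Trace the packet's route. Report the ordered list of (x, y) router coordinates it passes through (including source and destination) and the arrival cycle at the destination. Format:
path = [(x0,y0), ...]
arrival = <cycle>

#0 — 3,1 | c7
#1 — 2,1 | c10 | W
#2 — 1,1 | c13 | W
#3 — 0,1 | c16 | W
#4 — 0,0 | c19 | S

path = [(3,1), (2,1), (1,1), (0,1), (0,0)]
arrival = 19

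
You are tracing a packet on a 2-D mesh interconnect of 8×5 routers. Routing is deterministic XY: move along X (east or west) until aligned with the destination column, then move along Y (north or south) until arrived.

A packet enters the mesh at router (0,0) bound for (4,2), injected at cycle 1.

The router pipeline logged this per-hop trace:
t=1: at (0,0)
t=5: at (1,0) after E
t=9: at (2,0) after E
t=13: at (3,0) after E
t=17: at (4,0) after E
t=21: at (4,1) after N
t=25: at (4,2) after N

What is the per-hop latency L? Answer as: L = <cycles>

L = 4

From hop 0 (1) to hop 1 (5): +4 cycles.
Per-hop latency L = Δcyc = 4.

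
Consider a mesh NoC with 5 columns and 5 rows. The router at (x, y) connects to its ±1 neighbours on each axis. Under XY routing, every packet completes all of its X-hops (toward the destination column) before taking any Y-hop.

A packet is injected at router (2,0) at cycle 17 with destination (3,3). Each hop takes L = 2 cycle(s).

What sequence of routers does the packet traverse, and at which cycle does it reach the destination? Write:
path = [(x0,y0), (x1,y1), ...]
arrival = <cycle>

#0 — 2,0 | c17
#1 — 3,0 | c19 | E
#2 — 3,1 | c21 | N
#3 — 3,2 | c23 | N
#4 — 3,3 | c25 | N

path = [(2,0), (3,0), (3,1), (3,2), (3,3)]
arrival = 25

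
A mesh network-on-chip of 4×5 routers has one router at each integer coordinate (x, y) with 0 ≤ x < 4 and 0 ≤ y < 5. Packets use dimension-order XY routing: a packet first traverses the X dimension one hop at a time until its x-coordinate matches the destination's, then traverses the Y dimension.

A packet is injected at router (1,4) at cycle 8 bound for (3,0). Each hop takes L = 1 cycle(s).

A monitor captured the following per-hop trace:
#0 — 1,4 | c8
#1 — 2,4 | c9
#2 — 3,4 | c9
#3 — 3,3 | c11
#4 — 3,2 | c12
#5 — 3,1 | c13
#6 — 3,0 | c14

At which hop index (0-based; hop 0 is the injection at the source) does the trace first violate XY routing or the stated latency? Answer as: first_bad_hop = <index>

hop 1: step (+1,+0), +1 cyc — ok
hop 2: step (+1,+0), +0 cyc — BAD: Δcyc=0≠L

first_bad_hop = 2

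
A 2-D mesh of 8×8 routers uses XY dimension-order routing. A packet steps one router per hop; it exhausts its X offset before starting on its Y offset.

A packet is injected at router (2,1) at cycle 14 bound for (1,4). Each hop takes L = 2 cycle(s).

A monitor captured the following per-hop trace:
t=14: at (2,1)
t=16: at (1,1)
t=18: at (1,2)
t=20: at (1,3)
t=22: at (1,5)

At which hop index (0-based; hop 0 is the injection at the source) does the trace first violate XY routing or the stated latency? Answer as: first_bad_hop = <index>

first_bad_hop = 4

[1] (-1,+0) / 2c ⇒ ok
[2] (+0,+1) / 2c ⇒ ok
[3] (+0,+1) / 2c ⇒ ok
[4] (+0,+2) / 2c ⇒ BAD: non-unit step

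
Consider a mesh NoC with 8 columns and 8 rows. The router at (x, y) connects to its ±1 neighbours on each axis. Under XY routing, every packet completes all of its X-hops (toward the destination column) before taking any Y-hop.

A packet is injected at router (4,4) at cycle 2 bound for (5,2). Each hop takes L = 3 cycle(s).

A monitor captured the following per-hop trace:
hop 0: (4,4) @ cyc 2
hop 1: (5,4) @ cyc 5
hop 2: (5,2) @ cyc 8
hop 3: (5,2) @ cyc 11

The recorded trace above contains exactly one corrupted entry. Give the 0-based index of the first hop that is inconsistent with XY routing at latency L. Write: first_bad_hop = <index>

hop 1: step (+1,+0), +3 cyc — ok
hop 2: step (+0,-2), +3 cyc — BAD: non-unit step

first_bad_hop = 2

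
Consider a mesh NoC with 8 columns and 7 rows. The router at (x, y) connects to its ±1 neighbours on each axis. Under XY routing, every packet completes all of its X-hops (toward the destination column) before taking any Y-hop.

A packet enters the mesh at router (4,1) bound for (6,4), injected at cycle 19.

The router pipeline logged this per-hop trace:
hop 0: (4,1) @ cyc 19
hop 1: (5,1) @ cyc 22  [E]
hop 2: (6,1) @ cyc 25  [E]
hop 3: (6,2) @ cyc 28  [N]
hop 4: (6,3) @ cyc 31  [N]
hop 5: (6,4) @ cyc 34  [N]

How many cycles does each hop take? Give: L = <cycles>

Between hops 0 and 1 the cycle counter advances 22 − 19 = 3.
Each hop adds L, hence L = 3.

L = 3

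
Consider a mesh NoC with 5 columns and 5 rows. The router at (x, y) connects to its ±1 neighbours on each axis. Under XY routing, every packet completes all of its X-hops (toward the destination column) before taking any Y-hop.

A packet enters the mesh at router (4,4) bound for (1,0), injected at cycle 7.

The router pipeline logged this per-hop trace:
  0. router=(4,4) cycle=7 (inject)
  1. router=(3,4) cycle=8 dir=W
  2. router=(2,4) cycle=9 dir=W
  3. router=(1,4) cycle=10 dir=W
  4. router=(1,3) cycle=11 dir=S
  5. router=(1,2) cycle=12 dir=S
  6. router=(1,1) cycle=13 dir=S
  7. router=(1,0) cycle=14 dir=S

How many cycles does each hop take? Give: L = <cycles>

L = 1

From hop 0 (7) to hop 1 (8): +1 cycles.
Per-hop latency L = Δcyc = 1.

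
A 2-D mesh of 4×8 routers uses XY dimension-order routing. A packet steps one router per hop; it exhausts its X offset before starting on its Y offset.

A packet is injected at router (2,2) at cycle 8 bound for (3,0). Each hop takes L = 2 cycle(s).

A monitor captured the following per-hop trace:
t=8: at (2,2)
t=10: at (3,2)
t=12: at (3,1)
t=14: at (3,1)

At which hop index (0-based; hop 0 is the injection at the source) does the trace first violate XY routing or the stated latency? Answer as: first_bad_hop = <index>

  1: Δx=+1 Δy=+0 Δt=2 [ok]
  2: Δx=+0 Δy=-1 Δt=2 [ok]
  3: Δx=+0 Δy=+0 Δt=2 [BAD: non-unit step]

first_bad_hop = 3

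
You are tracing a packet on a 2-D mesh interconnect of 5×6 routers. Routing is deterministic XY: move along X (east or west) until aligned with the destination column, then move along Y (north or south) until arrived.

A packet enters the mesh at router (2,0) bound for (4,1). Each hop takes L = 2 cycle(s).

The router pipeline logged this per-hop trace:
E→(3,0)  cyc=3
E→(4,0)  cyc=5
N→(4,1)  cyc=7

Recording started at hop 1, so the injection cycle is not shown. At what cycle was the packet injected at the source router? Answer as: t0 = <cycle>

cyc[1] = 3 and cyc[k] = t0 + k·L for every k.
Therefore t0 = 3 − L = 1.

t0 = 1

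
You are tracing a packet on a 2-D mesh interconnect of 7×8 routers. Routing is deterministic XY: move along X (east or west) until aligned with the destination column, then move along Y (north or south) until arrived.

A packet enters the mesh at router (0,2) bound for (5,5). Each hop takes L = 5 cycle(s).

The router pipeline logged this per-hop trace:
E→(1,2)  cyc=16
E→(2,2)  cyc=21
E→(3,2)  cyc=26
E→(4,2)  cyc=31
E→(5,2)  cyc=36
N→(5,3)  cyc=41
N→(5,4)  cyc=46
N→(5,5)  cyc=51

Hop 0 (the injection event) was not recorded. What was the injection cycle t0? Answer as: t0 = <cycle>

t0 = 11

cyc[1] = 16 and cyc[k] = t0 + k·L for every k.
So t0 = 16 − 1·5 = 11.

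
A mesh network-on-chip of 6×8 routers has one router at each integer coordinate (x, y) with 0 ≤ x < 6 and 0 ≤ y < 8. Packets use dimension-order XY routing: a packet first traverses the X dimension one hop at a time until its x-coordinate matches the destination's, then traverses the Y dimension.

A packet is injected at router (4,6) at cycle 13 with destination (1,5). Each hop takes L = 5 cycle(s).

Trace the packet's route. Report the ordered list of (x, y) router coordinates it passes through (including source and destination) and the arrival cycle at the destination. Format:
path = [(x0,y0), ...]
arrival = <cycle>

path = [(4,6), (3,6), (2,6), (1,6), (1,5)]
arrival = 33

[0] x=4 y=6 t=13
[1] x=3 y=6 t=18 →W
[2] x=2 y=6 t=23 →W
[3] x=1 y=6 t=28 →W
[4] x=1 y=5 t=33 →S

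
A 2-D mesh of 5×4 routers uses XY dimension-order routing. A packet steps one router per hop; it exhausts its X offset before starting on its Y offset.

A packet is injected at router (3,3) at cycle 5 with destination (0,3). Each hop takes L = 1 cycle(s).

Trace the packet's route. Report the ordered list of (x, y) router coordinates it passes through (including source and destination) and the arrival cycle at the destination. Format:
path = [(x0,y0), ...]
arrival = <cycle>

path = [(3,3), (2,3), (1,3), (0,3)]
arrival = 8

  0. router=(3,3) cycle=5 (inject)
  1. router=(2,3) cycle=6 dir=W
  2. router=(1,3) cycle=7 dir=W
  3. router=(0,3) cycle=8 dir=W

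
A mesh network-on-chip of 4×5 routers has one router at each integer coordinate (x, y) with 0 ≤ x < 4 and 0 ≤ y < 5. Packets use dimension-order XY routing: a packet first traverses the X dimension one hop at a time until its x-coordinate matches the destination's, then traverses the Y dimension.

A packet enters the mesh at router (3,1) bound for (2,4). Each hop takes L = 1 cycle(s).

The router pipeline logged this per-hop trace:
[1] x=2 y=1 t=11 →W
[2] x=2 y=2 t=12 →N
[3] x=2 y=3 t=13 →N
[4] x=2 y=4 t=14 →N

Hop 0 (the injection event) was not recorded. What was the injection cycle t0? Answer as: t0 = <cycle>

t0 = 10

cyc[1] = 11 and cyc[k] = t0 + k·L for every k.
t0 = cyc[1] − L = 11 − 1 = 10.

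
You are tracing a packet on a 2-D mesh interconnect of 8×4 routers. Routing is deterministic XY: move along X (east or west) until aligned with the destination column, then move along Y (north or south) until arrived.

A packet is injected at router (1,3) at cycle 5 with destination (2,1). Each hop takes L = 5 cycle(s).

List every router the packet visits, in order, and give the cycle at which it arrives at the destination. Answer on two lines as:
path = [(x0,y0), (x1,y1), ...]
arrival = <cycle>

src (1,3)  cyc=5
E→(2,3)  cyc=10
S→(2,2)  cyc=15
S→(2,1)  cyc=20

path = [(1,3), (2,3), (2,2), (2,1)]
arrival = 20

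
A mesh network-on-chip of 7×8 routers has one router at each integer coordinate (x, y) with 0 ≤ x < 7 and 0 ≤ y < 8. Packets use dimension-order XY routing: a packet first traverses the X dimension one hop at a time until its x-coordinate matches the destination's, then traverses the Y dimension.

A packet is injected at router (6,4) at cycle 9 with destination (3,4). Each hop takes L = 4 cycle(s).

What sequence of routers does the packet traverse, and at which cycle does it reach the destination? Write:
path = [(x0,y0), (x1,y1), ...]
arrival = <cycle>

path = [(6,4), (5,4), (4,4), (3,4)]
arrival = 21

src (6,4)  cyc=9
W→(5,4)  cyc=13
W→(4,4)  cyc=17
W→(3,4)  cyc=21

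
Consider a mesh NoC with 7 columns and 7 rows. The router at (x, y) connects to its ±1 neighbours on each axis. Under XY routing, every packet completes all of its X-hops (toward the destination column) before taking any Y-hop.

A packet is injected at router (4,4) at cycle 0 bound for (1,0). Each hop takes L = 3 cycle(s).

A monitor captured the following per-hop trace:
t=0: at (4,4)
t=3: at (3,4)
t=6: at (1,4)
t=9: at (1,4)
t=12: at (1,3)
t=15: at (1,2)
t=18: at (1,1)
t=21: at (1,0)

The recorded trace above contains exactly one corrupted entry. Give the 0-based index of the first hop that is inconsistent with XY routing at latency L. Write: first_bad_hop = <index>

first_bad_hop = 2

hop 1: step (-1,+0), +3 cyc — ok
hop 2: step (-2,+0), +3 cyc — BAD: non-unit step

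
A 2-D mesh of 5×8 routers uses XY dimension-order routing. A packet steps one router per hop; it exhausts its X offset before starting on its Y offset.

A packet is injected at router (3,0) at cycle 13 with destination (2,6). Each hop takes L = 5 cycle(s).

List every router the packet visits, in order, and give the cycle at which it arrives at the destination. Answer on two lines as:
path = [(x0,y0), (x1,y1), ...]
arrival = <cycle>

path = [(3,0), (2,0), (2,1), (2,2), (2,3), (2,4), (2,5), (2,6)]
arrival = 48

#0 — 3,0 | c13
#1 — 2,0 | c18 | W
#2 — 2,1 | c23 | N
#3 — 2,2 | c28 | N
#4 — 2,3 | c33 | N
#5 — 2,4 | c38 | N
#6 — 2,5 | c43 | N
#7 — 2,6 | c48 | N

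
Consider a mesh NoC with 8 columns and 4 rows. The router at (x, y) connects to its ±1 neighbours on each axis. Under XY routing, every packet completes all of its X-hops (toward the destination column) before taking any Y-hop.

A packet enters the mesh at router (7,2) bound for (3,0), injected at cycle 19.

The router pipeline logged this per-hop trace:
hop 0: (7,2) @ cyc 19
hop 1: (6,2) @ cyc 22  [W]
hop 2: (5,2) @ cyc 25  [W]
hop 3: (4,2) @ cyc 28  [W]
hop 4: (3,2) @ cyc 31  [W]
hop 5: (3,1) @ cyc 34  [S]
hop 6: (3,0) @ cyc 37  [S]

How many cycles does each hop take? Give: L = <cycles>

L = 3

From hop 0 (19) to hop 1 (22): +3 cycles.
That increment is L by definition: L = 3.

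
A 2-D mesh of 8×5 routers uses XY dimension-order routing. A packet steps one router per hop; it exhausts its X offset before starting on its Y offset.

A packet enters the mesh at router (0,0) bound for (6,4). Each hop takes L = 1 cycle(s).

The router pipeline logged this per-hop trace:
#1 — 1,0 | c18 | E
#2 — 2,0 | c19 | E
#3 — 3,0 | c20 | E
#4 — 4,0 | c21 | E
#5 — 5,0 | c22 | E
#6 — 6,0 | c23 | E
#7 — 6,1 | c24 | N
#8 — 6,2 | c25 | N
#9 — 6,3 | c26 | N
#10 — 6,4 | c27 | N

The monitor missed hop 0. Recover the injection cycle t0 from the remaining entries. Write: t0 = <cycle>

At hop 1 the cycle is 18; in general cyc_k = t0 + kL.
Subtract one hop: t0 = 18 − 1 = 17.

t0 = 17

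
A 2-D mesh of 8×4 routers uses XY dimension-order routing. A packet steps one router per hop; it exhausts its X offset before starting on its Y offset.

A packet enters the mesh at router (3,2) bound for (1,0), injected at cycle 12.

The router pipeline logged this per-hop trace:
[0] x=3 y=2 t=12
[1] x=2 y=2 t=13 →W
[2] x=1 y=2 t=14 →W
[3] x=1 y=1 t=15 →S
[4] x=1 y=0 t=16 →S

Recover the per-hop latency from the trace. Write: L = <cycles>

Between hops 0 and 1 the cycle counter advances 13 − 12 = 1.
Each hop adds L, hence L = 1.

L = 1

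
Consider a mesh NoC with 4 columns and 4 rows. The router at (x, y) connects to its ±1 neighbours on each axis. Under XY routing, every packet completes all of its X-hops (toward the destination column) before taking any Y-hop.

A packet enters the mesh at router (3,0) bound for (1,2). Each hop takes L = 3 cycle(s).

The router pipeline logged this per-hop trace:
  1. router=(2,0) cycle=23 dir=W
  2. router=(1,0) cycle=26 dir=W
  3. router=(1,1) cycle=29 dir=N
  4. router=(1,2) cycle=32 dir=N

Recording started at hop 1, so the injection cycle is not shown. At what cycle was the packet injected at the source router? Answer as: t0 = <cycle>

Hop 1 reached at cycle 23; hop k is at t0 + k·L.
Subtract one hop: t0 = 23 − 3 = 20.

t0 = 20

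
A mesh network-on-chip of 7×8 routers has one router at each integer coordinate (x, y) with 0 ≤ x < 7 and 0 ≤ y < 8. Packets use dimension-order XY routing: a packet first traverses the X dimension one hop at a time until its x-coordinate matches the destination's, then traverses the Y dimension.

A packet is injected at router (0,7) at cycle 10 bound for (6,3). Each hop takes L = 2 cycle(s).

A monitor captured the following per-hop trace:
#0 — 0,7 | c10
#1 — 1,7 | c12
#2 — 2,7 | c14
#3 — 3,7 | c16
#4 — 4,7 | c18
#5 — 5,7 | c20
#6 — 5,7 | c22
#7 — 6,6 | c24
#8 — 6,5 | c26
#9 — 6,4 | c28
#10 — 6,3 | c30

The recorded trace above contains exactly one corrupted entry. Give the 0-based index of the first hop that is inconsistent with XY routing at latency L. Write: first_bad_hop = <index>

first_bad_hop = 6

check 1→ d=(1,0) cyc+2: ok
check 2→ d=(1,0) cyc+2: ok
check 3→ d=(1,0) cyc+2: ok
check 4→ d=(1,0) cyc+2: ok
check 5→ d=(1,0) cyc+2: ok
check 6→ d=(0,0) cyc+2: BAD: non-unit step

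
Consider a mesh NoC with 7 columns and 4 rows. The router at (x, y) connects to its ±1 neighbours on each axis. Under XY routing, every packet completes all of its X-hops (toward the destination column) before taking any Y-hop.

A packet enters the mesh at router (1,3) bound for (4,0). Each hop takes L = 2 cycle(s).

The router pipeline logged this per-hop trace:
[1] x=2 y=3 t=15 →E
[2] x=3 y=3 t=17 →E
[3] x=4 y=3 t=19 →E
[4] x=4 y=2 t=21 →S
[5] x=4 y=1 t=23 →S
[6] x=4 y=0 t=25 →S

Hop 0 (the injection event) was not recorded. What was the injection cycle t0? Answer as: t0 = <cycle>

The first recorded entry is hop 1 at cycle 15.
So t0 = 15 − 1·2 = 13.

t0 = 13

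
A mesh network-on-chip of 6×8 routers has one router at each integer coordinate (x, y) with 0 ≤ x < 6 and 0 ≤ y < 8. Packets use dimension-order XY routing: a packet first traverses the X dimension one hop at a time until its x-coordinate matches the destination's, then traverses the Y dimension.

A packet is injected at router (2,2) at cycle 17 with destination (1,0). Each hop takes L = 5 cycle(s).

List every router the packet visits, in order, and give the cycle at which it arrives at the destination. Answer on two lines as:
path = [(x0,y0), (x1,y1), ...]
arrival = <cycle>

#0 — 2,2 | c17
#1 — 1,2 | c22 | W
#2 — 1,1 | c27 | S
#3 — 1,0 | c32 | S

path = [(2,2), (1,2), (1,1), (1,0)]
arrival = 32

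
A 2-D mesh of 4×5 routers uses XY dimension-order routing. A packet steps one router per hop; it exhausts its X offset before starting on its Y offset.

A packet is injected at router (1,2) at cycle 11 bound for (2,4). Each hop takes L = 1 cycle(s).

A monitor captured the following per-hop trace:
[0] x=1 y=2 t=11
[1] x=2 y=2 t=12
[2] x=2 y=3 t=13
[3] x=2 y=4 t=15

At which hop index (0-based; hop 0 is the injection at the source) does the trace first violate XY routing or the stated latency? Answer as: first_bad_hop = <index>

hop 1: step (+1,+0), +1 cyc — ok
hop 2: step (+0,+1), +1 cyc — ok
hop 3: step (+0,+1), +2 cyc — BAD: Δcyc=2≠L

first_bad_hop = 3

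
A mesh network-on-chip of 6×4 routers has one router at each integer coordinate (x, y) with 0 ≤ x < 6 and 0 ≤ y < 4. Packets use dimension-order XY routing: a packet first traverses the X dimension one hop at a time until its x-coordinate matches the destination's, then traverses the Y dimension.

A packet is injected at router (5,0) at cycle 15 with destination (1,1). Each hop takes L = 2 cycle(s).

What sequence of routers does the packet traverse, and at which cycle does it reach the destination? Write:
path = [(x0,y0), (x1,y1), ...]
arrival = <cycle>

path = [(5,0), (4,0), (3,0), (2,0), (1,0), (1,1)]
arrival = 25

t=15: at (5,0)
t=17: at (4,0) after W
t=19: at (3,0) after W
t=21: at (2,0) after W
t=23: at (1,0) after W
t=25: at (1,1) after N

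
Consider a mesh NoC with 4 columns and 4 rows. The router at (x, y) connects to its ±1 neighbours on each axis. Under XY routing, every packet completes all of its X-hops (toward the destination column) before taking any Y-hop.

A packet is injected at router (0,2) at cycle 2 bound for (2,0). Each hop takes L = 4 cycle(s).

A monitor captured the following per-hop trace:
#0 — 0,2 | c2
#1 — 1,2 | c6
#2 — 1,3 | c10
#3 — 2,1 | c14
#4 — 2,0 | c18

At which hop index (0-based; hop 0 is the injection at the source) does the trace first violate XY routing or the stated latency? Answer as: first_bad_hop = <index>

  1: Δx=+1 Δy=+0 Δt=4 [ok]
  2: Δx=+0 Δy=+1 Δt=4 [BAD: Y-move but x=1≠2]

first_bad_hop = 2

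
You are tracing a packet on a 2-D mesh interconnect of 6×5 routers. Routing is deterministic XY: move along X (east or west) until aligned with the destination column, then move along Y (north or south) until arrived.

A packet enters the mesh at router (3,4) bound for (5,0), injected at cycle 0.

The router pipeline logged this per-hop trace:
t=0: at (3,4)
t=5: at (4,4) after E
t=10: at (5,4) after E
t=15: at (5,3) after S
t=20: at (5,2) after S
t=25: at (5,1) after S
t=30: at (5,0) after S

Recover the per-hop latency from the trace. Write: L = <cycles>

L = 5

From hop 0 (0) to hop 1 (5): +5 cycles.
That increment is L by definition: L = 5.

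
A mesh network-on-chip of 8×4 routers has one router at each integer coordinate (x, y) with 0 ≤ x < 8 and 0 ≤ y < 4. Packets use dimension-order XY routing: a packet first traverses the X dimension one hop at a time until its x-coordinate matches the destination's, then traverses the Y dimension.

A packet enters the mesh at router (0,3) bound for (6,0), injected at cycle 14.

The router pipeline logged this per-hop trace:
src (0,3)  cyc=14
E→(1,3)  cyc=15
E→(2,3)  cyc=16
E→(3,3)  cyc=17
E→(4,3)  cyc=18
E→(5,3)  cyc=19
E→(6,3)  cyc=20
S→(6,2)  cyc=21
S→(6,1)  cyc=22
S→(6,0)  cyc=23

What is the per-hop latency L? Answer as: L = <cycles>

Between hops 0 and 1 the cycle counter advances 15 − 14 = 1.
One hop costs L cycles, so L = 1.

L = 1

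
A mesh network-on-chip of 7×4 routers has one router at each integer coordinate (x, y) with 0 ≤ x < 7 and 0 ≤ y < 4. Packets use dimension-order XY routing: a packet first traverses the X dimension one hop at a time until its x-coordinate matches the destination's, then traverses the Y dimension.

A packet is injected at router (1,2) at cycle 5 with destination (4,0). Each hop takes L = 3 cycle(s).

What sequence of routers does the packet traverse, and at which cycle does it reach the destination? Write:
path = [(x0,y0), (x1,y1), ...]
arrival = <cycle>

path = [(1,2), (2,2), (3,2), (4,2), (4,1), (4,0)]
arrival = 20

t=5: at (1,2)
t=8: at (2,2) after E
t=11: at (3,2) after E
t=14: at (4,2) after E
t=17: at (4,1) after S
t=20: at (4,0) after S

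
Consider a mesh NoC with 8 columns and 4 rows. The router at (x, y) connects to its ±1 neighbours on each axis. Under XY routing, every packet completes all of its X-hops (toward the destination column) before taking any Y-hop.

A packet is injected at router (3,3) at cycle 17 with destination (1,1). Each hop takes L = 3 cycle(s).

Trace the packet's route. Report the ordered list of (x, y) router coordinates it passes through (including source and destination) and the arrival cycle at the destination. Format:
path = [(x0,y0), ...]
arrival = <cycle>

path = [(3,3), (2,3), (1,3), (1,2), (1,1)]
arrival = 29

t=17: at (3,3)
t=20: at (2,3) after W
t=23: at (1,3) after W
t=26: at (1,2) after S
t=29: at (1,1) after S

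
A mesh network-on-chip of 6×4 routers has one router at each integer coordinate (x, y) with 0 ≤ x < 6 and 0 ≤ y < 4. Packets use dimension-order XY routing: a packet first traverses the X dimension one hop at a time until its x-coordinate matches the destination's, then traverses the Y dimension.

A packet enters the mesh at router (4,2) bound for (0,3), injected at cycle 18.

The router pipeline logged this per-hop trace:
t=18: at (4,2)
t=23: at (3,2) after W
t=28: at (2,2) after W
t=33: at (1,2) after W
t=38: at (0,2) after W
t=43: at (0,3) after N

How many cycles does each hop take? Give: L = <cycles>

Between hops 0 and 1 the cycle counter advances 23 − 18 = 5.
Per-hop latency L = Δcyc = 5.

L = 5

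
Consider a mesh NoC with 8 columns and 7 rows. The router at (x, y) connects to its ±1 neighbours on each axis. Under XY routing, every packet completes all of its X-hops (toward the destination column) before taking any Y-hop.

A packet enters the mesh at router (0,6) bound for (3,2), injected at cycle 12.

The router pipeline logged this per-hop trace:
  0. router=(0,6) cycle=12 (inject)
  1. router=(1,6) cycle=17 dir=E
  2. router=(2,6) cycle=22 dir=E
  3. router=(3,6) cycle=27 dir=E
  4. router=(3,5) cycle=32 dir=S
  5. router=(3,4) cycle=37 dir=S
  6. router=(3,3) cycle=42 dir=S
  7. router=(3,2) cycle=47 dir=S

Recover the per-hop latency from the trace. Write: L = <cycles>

L = 5

From hop 0 (12) to hop 1 (17): +5 cycles.
Each hop adds L, hence L = 5.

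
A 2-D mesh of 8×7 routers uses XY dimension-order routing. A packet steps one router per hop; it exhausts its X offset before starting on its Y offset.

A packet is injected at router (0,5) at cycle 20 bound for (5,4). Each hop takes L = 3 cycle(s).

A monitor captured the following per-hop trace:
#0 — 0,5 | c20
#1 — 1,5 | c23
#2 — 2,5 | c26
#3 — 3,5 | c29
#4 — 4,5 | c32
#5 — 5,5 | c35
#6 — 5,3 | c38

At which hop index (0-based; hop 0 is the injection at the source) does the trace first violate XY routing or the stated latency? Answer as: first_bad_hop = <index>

  1: Δx=+1 Δy=+0 Δt=3 [ok]
  2: Δx=+1 Δy=+0 Δt=3 [ok]
  3: Δx=+1 Δy=+0 Δt=3 [ok]
  4: Δx=+1 Δy=+0 Δt=3 [ok]
  5: Δx=+1 Δy=+0 Δt=3 [ok]
  6: Δx=+0 Δy=-2 Δt=3 [BAD: non-unit step]

first_bad_hop = 6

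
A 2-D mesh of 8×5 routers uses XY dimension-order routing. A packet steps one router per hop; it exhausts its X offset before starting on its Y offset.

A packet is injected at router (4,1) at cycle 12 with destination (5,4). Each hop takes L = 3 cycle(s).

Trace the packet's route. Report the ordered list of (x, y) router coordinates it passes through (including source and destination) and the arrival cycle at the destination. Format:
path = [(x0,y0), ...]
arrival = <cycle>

path = [(4,1), (5,1), (5,2), (5,3), (5,4)]
arrival = 24

  0. router=(4,1) cycle=12 (inject)
  1. router=(5,1) cycle=15 dir=E
  2. router=(5,2) cycle=18 dir=N
  3. router=(5,3) cycle=21 dir=N
  4. router=(5,4) cycle=24 dir=N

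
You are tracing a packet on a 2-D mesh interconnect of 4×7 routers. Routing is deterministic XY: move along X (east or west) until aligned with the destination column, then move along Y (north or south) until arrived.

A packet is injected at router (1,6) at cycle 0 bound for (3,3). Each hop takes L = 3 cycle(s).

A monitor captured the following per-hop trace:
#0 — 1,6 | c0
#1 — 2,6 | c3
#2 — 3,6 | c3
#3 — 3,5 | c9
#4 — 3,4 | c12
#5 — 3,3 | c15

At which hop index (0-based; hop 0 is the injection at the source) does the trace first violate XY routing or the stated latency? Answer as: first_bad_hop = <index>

  1: Δx=+1 Δy=+0 Δt=3 [ok]
  2: Δx=+1 Δy=+0 Δt=0 [BAD: Δcyc=0≠L]

first_bad_hop = 2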